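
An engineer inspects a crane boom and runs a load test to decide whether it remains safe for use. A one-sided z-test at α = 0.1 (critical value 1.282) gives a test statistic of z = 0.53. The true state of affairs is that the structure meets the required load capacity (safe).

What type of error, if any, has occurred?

No error (correct decision).

The conventional null hypothesis is that the structure meets the required load capacity (safe).
Since z = 0.53 ≤ z* = 1.282, H₀ is not rejected.
H₀ is true (actually the structure meets the required load capacity (safe)).
The decision matches the true state — no error.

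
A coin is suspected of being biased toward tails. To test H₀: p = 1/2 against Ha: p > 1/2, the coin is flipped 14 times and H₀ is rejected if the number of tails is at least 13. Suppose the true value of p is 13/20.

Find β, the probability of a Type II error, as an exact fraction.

1604780863168259917/1638400000000000000

Under the alternative p = 13/20, Y ~ Binomial(14, 13/20); β is the probability the test does not reject, P(Y < 13).
Equivalently, β = 1 − P(Y ≥ 13) = 1604780863168259917/1638400000000000000.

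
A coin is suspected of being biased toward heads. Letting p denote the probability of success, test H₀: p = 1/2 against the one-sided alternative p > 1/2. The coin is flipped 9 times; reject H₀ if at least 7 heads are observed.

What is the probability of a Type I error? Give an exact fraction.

Under H₀, S ~ Binomial(9, 1/2), and α = P(S ≥ 7).
P(S ≥ 7) = [C(9,7) + C(9,8) + C(9,9)] / 2^9 = (36 + 9 + 1) / 512 = 46/512 = 23/256.

23/256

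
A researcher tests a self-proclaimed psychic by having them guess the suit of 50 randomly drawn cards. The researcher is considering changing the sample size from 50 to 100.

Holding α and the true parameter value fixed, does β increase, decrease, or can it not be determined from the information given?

A larger sample reduces the standard error, pulling the sampling distribution under Ha further from the non-rejection region.

It decreases.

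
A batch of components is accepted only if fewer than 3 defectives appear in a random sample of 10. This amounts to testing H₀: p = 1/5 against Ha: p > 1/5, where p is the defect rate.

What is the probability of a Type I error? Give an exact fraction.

3146489/9765625

α = P(reject H₀ | H₀ true) = P(K ≥ 3 | p = 1/5), K ~ Binomial(10, 1/5).
Via the complement, α = 1 − Σ_{j=0}^{2} C(10,j)(1/5)^j(4/5)^{10-j} = 3146489/9765625.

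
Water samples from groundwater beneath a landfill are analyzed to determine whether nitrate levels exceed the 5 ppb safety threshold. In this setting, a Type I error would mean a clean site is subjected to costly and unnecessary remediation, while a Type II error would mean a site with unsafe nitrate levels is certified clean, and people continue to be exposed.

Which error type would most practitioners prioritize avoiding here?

Type II error

The Type II consequence (a site with unsafe nitrate levels is certified clean, and people continue to be exposed) is more severe than the Type I consequence (a clean site is subjected to costly and unnecessary remediation).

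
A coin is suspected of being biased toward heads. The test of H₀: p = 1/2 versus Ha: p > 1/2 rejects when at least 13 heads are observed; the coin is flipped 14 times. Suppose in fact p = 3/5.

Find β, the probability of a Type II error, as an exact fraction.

6054091612/6103515625

β = P(fail to reject H₀ | Ha true) = P(S ≤ 12 | p = 3/5), S ~ Binomial(14, 3/5).
Adding the binomial probabilities P(S=0)+…+P(S=12) at p = 3/5 gives 6054091612/6103515625.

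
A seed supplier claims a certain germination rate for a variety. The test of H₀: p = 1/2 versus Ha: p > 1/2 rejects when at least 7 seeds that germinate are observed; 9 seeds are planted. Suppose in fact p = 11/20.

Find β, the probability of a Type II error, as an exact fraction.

54431799039/64000000000

A Type II error is failing to reject when Ha holds: with p = 11/20, β = P(S ≤ 6).
Adding the binomial probabilities P(S=0)+…+P(S=6) at p = 11/20 gives 54431799039/64000000000.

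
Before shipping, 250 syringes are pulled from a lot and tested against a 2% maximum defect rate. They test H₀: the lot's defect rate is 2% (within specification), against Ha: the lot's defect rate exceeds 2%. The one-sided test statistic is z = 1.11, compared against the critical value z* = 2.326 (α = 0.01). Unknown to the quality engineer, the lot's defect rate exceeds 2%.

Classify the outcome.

Type II error

Since z = 1.11 ≤ z* = 2.326, H₀ is not rejected.
H₀ is false (actually the lot's defect rate exceeds 2%).
Failing to reject a false H₀ is a Type II error.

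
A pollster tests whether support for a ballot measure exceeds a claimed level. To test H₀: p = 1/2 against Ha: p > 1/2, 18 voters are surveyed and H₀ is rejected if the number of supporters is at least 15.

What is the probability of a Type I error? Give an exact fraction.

Under H₀, K ~ Binomial(18, 1/2), and α = P(K ≥ 15).
That's C(18,15) + C(18,16) + C(18,17) + C(18,18) over 2^18, i.e. (816 + 153 + 18 + 1)/262144 = 988/262144 = 247/65536.

247/65536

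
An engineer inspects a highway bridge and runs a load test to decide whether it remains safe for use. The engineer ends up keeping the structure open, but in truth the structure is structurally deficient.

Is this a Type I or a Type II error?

The null hypothesis here is that the structure meets the required load capacity (safe).
'Keeping the structure open' corresponds to failing to reject H₀.
H₀ was not rejected but H₀ is false — a Type II error (false negative).

Type II error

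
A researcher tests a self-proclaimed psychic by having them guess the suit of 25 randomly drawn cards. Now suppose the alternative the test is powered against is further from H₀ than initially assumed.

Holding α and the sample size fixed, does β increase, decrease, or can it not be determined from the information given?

A bigger departure from H₀ is easier for the test to detect, so it fails to reject less often.

It decreases.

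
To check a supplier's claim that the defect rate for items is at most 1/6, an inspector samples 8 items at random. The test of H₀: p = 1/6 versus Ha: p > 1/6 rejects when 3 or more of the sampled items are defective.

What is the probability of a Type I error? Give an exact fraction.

75497/559872

Under H₀, S ~ Binomial(8, 1/6); the Type I error rate is P(S ≥ 3).
α = 1 − P(S ≤ 2) = 1 − 484375/559872 = 75497/559872.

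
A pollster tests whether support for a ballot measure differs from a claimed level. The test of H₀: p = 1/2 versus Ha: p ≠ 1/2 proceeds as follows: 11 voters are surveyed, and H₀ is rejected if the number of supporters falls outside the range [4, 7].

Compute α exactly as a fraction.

Under H₀, K ~ Binomial(11, 1/2); α is the probability of landing in either tail, P(K ≤ 3) + P(K ≥ 8).
By symmetry, α = 2·P(K ≤ 3) = 2·(1 + 11 + 55 + 165)/2048 = 464/2048 = 29/128.

29/128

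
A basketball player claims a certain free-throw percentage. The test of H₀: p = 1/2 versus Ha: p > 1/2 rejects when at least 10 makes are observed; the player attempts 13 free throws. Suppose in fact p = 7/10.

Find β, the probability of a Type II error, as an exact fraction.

579394354239/1000000000000

β = P(fail to reject H₀ | Ha true) = P(X ≤ 9 | p = 7/10), X ~ Binomial(13, 7/10).
Summing C(13,j)·(7/10)^j·(3/10)^{13-j} for j = 0..9 gives 579394354239/1000000000000.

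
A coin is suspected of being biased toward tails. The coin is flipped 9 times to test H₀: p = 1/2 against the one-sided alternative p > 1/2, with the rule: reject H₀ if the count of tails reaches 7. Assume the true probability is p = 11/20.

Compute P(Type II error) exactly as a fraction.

54431799039/64000000000

A Type II error is failing to reject when Ha holds: with p = 11/20, β = P(Y ≤ 6).
Summing C(9,j)·(11/20)^j·(9/20)^{9-j} for j = 0..6 gives 54431799039/64000000000.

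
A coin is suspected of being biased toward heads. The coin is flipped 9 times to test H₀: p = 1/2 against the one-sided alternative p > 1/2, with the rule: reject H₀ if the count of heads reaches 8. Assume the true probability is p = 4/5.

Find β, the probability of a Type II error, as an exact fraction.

Under the alternative p = 4/5, X ~ Binomial(9, 4/5); β is the probability the test does not reject, P(X < 8).
Adding the binomial probabilities P(X=0)+…+P(X=7) at p = 4/5 gives 1101157/1953125.

1101157/1953125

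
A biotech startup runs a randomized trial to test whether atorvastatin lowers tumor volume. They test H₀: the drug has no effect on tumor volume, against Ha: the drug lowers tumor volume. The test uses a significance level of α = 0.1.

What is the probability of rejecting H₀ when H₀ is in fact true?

The significance level α is, by definition, the probability of a Type I error — P(reject H₀ | H₀ true).

0.1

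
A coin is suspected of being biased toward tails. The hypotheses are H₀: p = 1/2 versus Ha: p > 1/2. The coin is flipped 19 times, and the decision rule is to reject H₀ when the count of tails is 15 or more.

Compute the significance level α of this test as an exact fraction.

The Type I error probability is α = P(Y ≥ 15) computed under H₀, where Y ~ Binomial(19, 1/2).
Summing the upper tail: (3876 + 969 + 171 + 19 + 1) / 2^19 = 5036/524288 = 1259/131072.

1259/131072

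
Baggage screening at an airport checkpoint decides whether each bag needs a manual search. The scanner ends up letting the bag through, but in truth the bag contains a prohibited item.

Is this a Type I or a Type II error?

The null hypothesis here is that the bag contains no prohibited items.
'Letting the bag through' corresponds to failing to reject H₀.
H₀ was not rejected but H₀ is false — a Type II error (false negative).

Type II error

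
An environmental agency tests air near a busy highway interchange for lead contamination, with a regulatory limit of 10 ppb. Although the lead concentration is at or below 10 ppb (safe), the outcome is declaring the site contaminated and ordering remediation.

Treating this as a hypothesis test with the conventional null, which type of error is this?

The null hypothesis here is that the lead concentration is at or below 10 ppb (safe).
'Declaring the site contaminated and ordering remediation' corresponds to rejecting H₀.
H₀ was rejected but H₀ is true — a Type I error (false positive).

Type I error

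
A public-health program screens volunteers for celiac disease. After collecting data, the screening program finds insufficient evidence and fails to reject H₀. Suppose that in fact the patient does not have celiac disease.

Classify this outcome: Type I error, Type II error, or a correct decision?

No error (correct decision).

The conventional null hypothesis here is that the patient does not have celiac disease.
The test retained a true H₀ — the decision matches the true state.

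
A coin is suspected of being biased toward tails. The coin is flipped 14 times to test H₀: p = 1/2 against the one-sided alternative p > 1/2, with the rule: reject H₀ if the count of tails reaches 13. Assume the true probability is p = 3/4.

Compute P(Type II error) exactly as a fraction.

Under the alternative p = 3/4, X ~ Binomial(14, 3/4); β is the probability the test does not reject, P(X < 13).
Adding the binomial probabilities P(X=0)+…+P(X=12) at p = 3/4 gives 241331965/268435456.

241331965/268435456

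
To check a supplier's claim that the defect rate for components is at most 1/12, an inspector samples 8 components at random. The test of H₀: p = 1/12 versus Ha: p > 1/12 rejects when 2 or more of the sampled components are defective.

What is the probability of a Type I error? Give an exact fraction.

59725447/429981696

α = P(reject H₀ | H₀ true) = P(X ≥ 2 | p = 1/12), X ~ Binomial(8, 1/12).
Via the complement, α = 1 − Σ_{j=0}^{1} C(8,j)(1/12)^j(11/12)^{8-j} = 59725447/429981696.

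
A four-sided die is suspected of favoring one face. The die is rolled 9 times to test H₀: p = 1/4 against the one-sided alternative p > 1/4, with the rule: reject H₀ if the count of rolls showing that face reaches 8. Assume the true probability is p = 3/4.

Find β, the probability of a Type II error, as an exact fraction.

Under the alternative p = 3/4, Y ~ Binomial(9, 3/4); β is the probability the test does not reject, P(Y < 8).
Summing C(9,j)·(3/4)^j·(1/4)^{9-j} for j = 0..7 gives 45853/65536.

45853/65536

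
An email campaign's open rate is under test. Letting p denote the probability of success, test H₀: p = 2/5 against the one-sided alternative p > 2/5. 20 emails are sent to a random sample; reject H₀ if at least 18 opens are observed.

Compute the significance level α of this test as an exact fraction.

480772096/95367431640625

α = P(reject H₀ | H₀ true) = P(K ≥ 18 | p = 2/5), with K ~ Binomial(20, 2/5).
Adding the binomial terms for j = 18 through 20 with p = 2/5 yields 480772096/95367431640625.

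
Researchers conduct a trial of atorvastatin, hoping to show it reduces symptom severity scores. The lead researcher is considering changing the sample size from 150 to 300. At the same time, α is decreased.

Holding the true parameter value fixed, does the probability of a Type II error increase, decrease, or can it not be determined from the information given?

The first change alone would make β decrease; the second alone would make β increase. Which effect dominates depends on the magnitudes, which are not given.

Cannot be determined from the information given.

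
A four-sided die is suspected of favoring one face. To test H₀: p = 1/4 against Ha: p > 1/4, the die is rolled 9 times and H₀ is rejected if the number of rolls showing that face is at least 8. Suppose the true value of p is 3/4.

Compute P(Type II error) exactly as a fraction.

β = P(fail to reject H₀ | Ha true) = P(X ≤ 7 | p = 3/4), X ~ Binomial(9, 3/4).
Equivalently, β = 1 − P(X ≥ 8) = 45853/65536.

45853/65536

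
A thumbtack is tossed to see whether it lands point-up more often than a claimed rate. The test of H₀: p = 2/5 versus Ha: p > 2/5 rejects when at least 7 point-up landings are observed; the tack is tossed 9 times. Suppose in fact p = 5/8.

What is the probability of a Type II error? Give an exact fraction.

24101307/33554432

β = P(fail to reject H₀ | Ha true) = P(X ≤ 6 | p = 5/8), X ~ Binomial(9, 5/8).
Equivalently, β = 1 − P(X ≥ 7) = 24101307/33554432.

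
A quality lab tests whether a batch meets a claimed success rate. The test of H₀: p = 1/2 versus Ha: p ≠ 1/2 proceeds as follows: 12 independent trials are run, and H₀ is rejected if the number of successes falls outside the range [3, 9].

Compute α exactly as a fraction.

79/2048

The significance level is the null-hypothesis probability of the rejection region {≤2} ∪ {≥10}.
By symmetry, α = 2·P(Y ≤ 2) = 2·(1 + 12 + 66)/4096 = 158/4096 = 79/2048.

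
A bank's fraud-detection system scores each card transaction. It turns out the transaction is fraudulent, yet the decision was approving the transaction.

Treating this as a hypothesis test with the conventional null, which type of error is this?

Type II error

The null hypothesis here is that the transaction is legitimate.
'Approving the transaction' corresponds to failing to reject H₀.
H₀ was not rejected but H₀ is false — a Type II error (false negative).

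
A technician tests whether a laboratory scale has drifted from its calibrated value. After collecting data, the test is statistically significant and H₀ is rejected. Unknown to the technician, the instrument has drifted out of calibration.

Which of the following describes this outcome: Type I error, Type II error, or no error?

No error (correct decision).

The conventional null hypothesis here is that the instrument is correctly calibrated.
The test rejected a false H₀ — the decision matches the true state.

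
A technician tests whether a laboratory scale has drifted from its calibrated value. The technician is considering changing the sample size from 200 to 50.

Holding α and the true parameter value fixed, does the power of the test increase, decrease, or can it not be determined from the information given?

It decreases.

Reducing n widens both sampling distributions, so the test has less ability to distinguish Ha from H₀.
Since power = 1 − β and β increases, power decreases.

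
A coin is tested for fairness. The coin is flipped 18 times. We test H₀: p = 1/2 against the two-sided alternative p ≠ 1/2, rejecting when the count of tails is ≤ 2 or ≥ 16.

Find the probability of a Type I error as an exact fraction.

43/32768

Under H₀, Y ~ Binomial(18, 1/2); α is the probability of landing in either tail, P(Y ≤ 2) + P(Y ≥ 16).
Each tail has probability (1 + 18 + 153)/262144; doubling gives α = 344/262144 = 43/32768.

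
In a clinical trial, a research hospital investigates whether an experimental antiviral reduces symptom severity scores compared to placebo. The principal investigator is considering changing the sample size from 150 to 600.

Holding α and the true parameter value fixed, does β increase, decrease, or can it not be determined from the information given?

It decreases.

A larger sample reduces the standard error, pulling the sampling distribution under Ha further from the non-rejection region.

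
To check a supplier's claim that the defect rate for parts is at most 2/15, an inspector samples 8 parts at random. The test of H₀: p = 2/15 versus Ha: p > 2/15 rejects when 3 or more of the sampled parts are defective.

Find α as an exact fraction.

Under H₀, S ~ Binomial(8, 2/15); the Type I error rate is P(S ≥ 3).
Computing the lower-tail complement: 1 − 786769867/854296875 = 67527008/854296875.

67527008/854296875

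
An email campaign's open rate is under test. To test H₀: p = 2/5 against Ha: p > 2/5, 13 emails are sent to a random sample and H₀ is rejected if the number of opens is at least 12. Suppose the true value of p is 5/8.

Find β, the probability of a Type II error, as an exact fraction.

Under the alternative p = 5/8, S ~ Binomial(13, 5/8); β is the probability the test does not reject, P(S < 12).
Adding the binomial probabilities P(S=0)+…+P(S=11) at p = 5/8 gives 134753406597/137438953472.

134753406597/137438953472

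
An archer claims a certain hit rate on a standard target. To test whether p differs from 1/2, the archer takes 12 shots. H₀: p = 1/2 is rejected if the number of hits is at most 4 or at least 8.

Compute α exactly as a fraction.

α = P(S ≤ 4 or S ≥ 8 | p = 1/2), S ~ Binomial(12, 1/2).
The two tails are symmetric, so α = 2·(1 + 12 + 66 + 220 + 495)/2^12 = 1588/4096 = 397/1024.

397/1024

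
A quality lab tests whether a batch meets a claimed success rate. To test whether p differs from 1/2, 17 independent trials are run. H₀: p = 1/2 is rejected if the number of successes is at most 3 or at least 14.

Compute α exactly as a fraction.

417/32768

α = P(S ≤ 3 or S ≥ 14 | p = 1/2), S ~ Binomial(17, 1/2).
By symmetry, α = 2·P(S ≤ 3) = 2·(1 + 17 + 136 + 680)/131072 = 1668/131072 = 417/32768.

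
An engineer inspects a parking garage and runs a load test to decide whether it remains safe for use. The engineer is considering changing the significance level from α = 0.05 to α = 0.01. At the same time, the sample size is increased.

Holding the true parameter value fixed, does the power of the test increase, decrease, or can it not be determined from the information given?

The first change alone would make β increase; the second alone would make β decrease. Which effect dominates depends on the magnitudes, which are not given.
Since power = 1 − β, the effect on power is likewise indeterminate.

Cannot be determined from the information given.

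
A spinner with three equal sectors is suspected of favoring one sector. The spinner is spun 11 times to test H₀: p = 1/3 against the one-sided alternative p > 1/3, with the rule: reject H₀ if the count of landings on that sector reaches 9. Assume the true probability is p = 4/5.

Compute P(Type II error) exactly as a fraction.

3736313/9765625

A Type II error is failing to reject when Ha holds: with p = 4/5, β = P(S ≤ 8).
Equivalently, β = 1 − P(S ≥ 9) = 3736313/9765625.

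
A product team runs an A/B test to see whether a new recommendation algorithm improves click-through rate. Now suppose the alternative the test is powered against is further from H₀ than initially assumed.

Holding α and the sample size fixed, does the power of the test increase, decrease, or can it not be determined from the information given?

It increases.

A larger true effect moves the Ha sampling distribution further from the H₀ critical value, making rejection more likely when Ha is true.
Since power = 1 − β and β decreases, power increases.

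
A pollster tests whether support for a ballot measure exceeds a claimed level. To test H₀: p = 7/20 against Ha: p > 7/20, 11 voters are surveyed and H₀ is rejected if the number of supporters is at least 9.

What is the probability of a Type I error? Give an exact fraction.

α = P(reject H₀ | H₀ true) = P(Y ≥ 9 | p = 7/20), with Y ~ Binomial(11, 7/20).
Adding the binomial terms for j = 9 through 11 with p = 7/20 yields 83491612883/40960000000000.

83491612883/40960000000000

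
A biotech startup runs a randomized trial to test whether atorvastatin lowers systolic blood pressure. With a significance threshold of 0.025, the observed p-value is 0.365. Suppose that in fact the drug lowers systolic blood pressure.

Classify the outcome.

Type II error

The conventional null hypothesis is that the drug has no effect on systolic blood pressure.
Since p = 0.365 ≥ α = 0.025, H₀ is not rejected.
H₀ is false (actually the drug lowers systolic blood pressure).
Failing to reject a false H₀ is a Type II error.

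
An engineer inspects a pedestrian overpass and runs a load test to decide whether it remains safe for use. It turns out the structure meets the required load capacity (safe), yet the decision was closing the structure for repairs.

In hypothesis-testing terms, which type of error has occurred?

Type I error

The null hypothesis here is that the structure meets the required load capacity (safe).
'Closing the structure for repairs' corresponds to rejecting H₀.
H₀ was rejected but H₀ is true — a Type I error (false positive).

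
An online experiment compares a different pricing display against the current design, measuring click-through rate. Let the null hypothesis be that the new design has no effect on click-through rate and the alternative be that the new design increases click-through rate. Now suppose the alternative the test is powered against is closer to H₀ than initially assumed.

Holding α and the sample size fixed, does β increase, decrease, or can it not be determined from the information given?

A smaller true effect puts the Ha sampling distribution closer to H₀, so more of it falls in the non-rejection region.

It increases.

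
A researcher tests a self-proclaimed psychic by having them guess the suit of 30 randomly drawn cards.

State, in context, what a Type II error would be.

With the conventional null hypothesis that the subject is guessing at random (p = 1/4):
A Type II error is failing to reject H₀ when H₀ is false.
Here that means concluding there is no evidence of ability when actually the subject performs better than chance.

A Type II error would mean concluding that the subject is guessing at random (p = 1/4) (or at least failing to establish that the subject performs better than chance) when in fact the subject performs better than chance.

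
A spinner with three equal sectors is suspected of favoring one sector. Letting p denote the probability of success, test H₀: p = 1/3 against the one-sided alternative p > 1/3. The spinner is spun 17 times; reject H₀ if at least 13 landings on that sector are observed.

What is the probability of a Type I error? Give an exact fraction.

α = P(reject H₀ | H₀ true) = P(K ≥ 13 | p = 1/3), with K ~ Binomial(17, 1/3).
Summing C(17,j)(1/3)^j(2/3)^{17−j} for j = 13,…,17 gives 44099/129140163.

44099/129140163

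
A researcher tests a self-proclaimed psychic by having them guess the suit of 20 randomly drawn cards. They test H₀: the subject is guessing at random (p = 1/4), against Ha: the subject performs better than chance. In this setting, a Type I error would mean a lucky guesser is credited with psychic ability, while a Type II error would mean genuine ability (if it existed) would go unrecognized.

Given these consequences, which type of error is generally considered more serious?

Type I error

The Type I consequence (a lucky guesser is credited with psychic ability) is more severe than the Type II consequence (genuine ability (if it existed) would go unrecognized).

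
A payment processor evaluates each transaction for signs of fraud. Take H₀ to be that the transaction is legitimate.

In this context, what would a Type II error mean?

A Type II error would mean concluding that the transaction is legitimate (or at least failing to establish that the transaction is fraudulent) when in fact the transaction is fraudulent.

A Type II error is failing to reject H₀ when H₀ is false.
Here that means approving the transaction when actually the transaction is fraudulent.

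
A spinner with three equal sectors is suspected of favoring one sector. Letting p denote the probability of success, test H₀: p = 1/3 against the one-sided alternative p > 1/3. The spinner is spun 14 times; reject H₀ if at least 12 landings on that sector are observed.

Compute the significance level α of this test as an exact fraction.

131/1594323

The Type I error probability is α = P(S ≥ 12) computed under H₀, where S ~ Binomial(14, 1/3).
Summing C(14,j)(1/3)^j(2/3)^{14−j} for j = 12,…,14 gives 131/1594323.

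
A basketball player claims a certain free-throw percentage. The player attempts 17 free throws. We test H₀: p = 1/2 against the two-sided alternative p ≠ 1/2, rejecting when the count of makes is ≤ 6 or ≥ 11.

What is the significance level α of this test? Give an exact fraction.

10889/32768

α = P(Y ≤ 6 or Y ≥ 11 | p = 1/2), Y ~ Binomial(17, 1/2).
By symmetry, α = 2·P(Y ≤ 6) = 2·(1 + 17 + 136 + 680 + 2380 + 6188 + 12376)/131072 = 43556/131072 = 10889/32768.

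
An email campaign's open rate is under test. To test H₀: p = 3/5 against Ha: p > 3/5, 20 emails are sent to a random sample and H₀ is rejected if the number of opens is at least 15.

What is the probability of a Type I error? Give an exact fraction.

The Type I error probability is α = P(K ≥ 15) computed under H₀, where K ~ Binomial(20, 3/5).
Adding the binomial terms for j = 15 through 20 with p = 3/5 yields 11978051445297/95367431640625.

11978051445297/95367431640625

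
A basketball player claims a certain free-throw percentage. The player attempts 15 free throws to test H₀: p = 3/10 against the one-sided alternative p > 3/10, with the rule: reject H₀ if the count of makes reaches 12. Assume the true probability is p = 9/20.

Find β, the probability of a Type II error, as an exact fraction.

8140171073330835209/8192000000000000000

A Type II error is failing to reject when Ha holds: with p = 9/20, β = P(K ≤ 11).
Equivalently, β = 1 − P(K ≥ 12) = 8140171073330835209/8192000000000000000.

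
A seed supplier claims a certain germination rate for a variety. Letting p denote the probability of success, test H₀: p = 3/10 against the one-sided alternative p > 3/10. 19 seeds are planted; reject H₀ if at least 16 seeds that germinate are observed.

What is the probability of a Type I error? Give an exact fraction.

1930258016361/1250000000000000000

α = P(reject H₀ | H₀ true) = P(Y ≥ 16 | p = 3/10), with Y ~ Binomial(19, 3/10).
P(Y ≥ 16) = Σ_{j=16}^{19} C(19,j)·(3/10)^j·(7/10)^{19-j} = 1930258016361/1250000000000000000.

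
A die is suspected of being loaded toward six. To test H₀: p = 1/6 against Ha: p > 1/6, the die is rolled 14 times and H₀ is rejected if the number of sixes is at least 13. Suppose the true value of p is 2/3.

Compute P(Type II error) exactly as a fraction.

A Type II error is failing to reject when Ha holds: with p = 2/3, β = P(K ≤ 12).
Equivalently, β = 1 − P(K ≥ 13) = 4651897/4782969.

4651897/4782969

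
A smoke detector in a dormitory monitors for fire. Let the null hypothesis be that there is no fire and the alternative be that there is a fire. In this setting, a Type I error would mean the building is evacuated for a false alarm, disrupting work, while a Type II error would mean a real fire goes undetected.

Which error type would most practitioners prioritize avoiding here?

The Type II consequence (a real fire goes undetected) is more severe than the Type I consequence (the building is evacuated for a false alarm, disrupting work).

Type II error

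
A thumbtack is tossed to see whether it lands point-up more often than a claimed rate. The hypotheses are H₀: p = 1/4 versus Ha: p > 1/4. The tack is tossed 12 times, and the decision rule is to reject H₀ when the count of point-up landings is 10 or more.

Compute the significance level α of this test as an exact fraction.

Under H₀, X ~ Binomial(12, 1/4), and α = P(X ≥ 10).
P(X ≥ 10) = Σ_{j=10}^{12} C(12,j)·(1/4)^j·(3/4)^{12-j} = 631/16777216.

631/16777216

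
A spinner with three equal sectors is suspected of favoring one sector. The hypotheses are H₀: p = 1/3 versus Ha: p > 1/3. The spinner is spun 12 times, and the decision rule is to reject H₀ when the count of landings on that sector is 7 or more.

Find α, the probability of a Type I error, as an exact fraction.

11771/177147

Under H₀, S ~ Binomial(12, 1/3), and α = P(S ≥ 7).
Adding the binomial terms for j = 7 through 12 with p = 1/3 yields 11771/177147.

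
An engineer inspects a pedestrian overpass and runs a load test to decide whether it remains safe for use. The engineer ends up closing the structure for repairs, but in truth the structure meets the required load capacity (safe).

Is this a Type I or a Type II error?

Type I error

The null hypothesis here is that the structure meets the required load capacity (safe).
'Closing the structure for repairs' corresponds to rejecting H₀.
H₀ was rejected but H₀ is true — a Type I error (false positive).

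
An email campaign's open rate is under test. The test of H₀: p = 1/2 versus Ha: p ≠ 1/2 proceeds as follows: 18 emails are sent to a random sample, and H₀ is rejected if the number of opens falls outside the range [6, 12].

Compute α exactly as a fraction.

The significance level is the null-hypothesis probability of the rejection region {≤5} ∪ {≥13}.
The two tails are symmetric, so α = 2·(1 + 18 + 153 + 816 + 3060 + 8568)/2^18 = 25232/262144 = 1577/16384.

1577/16384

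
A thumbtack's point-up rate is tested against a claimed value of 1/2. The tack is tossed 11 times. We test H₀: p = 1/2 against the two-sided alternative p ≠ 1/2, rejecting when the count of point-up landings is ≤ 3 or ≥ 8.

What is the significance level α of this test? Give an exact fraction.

Under H₀, Y ~ Binomial(11, 1/2); α is the probability of landing in either tail, P(Y ≤ 3) + P(Y ≥ 8).
The two tails are symmetric, so α = 2·(1 + 11 + 55 + 165)/2^11 = 464/2048 = 29/128.

29/128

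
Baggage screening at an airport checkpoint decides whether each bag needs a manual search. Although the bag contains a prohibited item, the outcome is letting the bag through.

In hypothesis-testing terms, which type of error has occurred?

Type II error

The null hypothesis here is that the bag contains no prohibited items.
'Letting the bag through' corresponds to failing to reject H₀.
H₀ was not rejected but H₀ is false — a Type II error (false negative).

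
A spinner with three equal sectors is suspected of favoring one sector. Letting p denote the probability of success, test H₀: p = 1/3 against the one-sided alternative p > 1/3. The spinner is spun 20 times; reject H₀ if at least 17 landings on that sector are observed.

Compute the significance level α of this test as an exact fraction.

The Type I error probability is α = P(Y ≥ 17) computed under H₀, where Y ~ Binomial(20, 1/3).
Adding the binomial terms for j = 17 through 20 with p = 1/3 yields 3307/1162261467.

3307/1162261467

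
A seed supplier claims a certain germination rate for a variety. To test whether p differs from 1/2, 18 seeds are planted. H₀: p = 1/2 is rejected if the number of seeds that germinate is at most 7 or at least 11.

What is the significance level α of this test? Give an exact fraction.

The significance level is the null-hypothesis probability of the rejection region {≤7} ∪ {≥11}.
By symmetry, α = 2·P(Y ≤ 7) = 2·(1 + 18 + 153 + 816 + 3060 + 8568 + 18564 + 31824)/262144 = 126008/262144 = 15751/32768.

15751/32768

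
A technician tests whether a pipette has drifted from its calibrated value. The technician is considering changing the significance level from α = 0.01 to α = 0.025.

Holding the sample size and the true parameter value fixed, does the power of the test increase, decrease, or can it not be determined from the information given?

A larger α widens the rejection region, so when the alternative is true more outcomes lead to rejection — failing to reject becomes less likely.
Since power = 1 − β and β decreases, power increases.

It increases.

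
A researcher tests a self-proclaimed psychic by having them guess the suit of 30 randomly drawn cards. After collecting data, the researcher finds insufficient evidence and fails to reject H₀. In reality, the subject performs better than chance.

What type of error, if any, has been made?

Type II error

The conventional null hypothesis here is that the subject is guessing at random (p = 1/4).
H₀ was not rejected, but H₀ is actually false.
Failing to reject a false null hypothesis is a Type II error (false negative).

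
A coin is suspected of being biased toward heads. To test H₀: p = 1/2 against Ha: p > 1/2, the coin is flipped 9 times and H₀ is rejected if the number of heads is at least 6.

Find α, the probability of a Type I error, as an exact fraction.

65/256

Under H₀, K ~ Binomial(9, 1/2), and α = P(K ≥ 6).
That's C(9,6) + C(9,7) + C(9,8) + C(9,9) over 2^9, i.e. (84 + 36 + 9 + 1)/512 = 130/512 = 65/256.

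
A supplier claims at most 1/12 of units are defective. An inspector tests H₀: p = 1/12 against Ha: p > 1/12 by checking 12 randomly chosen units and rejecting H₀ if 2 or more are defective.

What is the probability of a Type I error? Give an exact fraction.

Under H₀, K ~ Binomial(12, 1/12); the Type I error rate is P(K ≥ 2).
α = 1 − P(K ≤ 1) = 1 − 6562168424053/8916100448256 = 2353932024203/8916100448256.

2353932024203/8916100448256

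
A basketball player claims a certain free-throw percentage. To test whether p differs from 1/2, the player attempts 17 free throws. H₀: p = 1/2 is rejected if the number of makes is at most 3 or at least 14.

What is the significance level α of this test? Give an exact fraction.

α = P(Y ≤ 3 or Y ≥ 14 | p = 1/2), Y ~ Binomial(17, 1/2).
Each tail has probability (1 + 17 + 136 + 680)/131072; doubling gives α = 1668/131072 = 417/32768.

417/32768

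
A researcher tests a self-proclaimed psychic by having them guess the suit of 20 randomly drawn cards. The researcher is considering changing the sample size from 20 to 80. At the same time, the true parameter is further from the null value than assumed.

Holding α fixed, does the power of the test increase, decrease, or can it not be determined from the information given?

It increases.

Increasing n separates the H₀ and Ha sampling distributions, so under Ha fewer outcomes land in the acceptance region. The further the true parameter sits from the null value, the more of the Ha sampling distribution falls in the rejection region. Both changes push β in the same direction.
Since power = 1 − β and β decreases, power increases.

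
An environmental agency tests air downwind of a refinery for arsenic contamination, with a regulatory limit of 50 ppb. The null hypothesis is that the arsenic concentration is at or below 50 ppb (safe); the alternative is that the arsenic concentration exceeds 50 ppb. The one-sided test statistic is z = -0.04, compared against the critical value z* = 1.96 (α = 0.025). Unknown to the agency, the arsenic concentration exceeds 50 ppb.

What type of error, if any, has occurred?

Type II error

Since z = -0.04 ≤ z* = 1.96, H₀ is not rejected.
H₀ is false (actually the arsenic concentration exceeds 50 ppb).
Failing to reject a false H₀ is a Type II error.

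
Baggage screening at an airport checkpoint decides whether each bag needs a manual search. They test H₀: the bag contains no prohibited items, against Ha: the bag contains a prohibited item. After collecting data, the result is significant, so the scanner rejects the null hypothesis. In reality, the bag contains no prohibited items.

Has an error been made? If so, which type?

H₀ was rejected, but H₀ is actually true.
Rejecting a true null hypothesis is a Type I error (false positive).

Type I error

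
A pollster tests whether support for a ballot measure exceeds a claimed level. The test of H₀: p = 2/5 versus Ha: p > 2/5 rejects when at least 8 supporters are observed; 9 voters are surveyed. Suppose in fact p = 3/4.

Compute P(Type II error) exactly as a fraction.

A Type II error is failing to reject when Ha holds: with p = 3/4, β = P(K ≤ 7).
Adding the binomial probabilities P(K=0)+…+P(K=7) at p = 3/4 gives 45853/65536.

45853/65536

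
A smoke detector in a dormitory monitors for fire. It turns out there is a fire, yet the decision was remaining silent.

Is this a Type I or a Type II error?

The null hypothesis here is that there is no fire.
'Remaining silent' corresponds to failing to reject H₀.
H₀ was not rejected but H₀ is false — a Type II error (false negative).

Type II error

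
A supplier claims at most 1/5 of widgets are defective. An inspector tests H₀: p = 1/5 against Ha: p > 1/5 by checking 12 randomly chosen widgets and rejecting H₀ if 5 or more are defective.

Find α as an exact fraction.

The significance level is the probability, assuming p = 1/5, of seeing 5 or more defectives in 12 draws.
α = 1 − P(Y ≤ 4) = 1 − 45285376/48828125 = 3542749/48828125.

3542749/48828125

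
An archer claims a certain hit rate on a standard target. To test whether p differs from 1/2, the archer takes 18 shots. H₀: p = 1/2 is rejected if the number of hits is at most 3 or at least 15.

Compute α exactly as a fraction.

247/32768

The significance level is the null-hypothesis probability of the rejection region {≤3} ∪ {≥15}.
The two tails are symmetric, so α = 2·(1 + 18 + 153 + 816)/2^18 = 1976/262144 = 247/32768.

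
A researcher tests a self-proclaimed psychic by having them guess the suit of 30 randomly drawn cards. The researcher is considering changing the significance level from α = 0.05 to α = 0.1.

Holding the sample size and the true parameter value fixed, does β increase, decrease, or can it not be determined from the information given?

It decreases.

A larger α widens the rejection region, so when the alternative is true more outcomes lead to rejection — failing to reject becomes less likely.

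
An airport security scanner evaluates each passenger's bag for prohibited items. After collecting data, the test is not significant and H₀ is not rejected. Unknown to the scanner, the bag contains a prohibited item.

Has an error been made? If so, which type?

Type II error

The conventional null hypothesis here is that the bag contains no prohibited items.
H₀ was not rejected, but H₀ is actually false.
Failing to reject a false null hypothesis is a Type II error (false negative).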